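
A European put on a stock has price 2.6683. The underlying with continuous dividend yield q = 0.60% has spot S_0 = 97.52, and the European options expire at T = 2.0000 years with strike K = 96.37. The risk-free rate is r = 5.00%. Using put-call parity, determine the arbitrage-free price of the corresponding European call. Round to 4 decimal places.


Put-call parity: C - P = S_0 * exp(-qT) - K * exp(-rT).
S_0 * exp(-qT) = 97.5200 * 0.98807171 = 96.35675344
K * exp(-rT) = 96.3700 * 0.90483742 = 87.19918198
C = P + S*exp(-qT) - K*exp(-rT)
C = 2.6683 + 96.35675344 - 87.19918198 = 11.8259

Answer: Call price = 11.8259


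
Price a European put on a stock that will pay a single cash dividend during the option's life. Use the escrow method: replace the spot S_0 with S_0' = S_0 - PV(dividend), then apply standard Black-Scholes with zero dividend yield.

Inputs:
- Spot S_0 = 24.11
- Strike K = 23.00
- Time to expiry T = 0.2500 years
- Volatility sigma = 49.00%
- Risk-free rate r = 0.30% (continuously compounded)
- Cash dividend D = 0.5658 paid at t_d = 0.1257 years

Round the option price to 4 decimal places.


Answer: Price = 1.9982

Derivation:
PV(D) = D * exp(-r * t_d) = 0.5658 * 0.99962297 = 0.56558668
S_0' = S_0 - PV(D) = 24.1100 - 0.56558668 = 23.54441332
d1 = (ln(S_0'/K) + (r + sigma^2/2)*T) / (sigma*sqrt(T)) = 0.22104837
d2 = d1 - sigma*sqrt(T) = -0.02395163
exp(-rT) = 0.99925028
N(-d1) = 0.41252739; N(-d2) = 0.50955441
P = K * exp(-rT) * N(-d2) - S_0' * N(-d1) = 23.0000 * 0.99925028 * 0.50955441 - 23.54441332 * 0.41252739 = 1.9982


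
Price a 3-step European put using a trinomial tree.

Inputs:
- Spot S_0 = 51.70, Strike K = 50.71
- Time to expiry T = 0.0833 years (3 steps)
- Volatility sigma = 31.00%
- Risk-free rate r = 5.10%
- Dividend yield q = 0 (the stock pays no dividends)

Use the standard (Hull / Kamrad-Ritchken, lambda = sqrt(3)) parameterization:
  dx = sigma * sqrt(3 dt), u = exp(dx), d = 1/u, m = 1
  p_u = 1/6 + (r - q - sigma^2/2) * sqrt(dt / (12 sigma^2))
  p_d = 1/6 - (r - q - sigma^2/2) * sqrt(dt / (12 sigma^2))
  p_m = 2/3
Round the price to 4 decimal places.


dt = T/N = 0.027767; dx = sigma*sqrt(3*dt) = 0.089471
u = exp(dx) = 1.093596; d = 1/u = 0.914414
p_u = 0.167124, p_m = 0.666667, p_d = 0.166209
Discount per step: exp(-r*dt) = 0.998585
Stock lattice S(k, j) with j the centered position index:
  k=0: S(0,+0) = 51.7000
  k=1: S(1,-1) = 47.2752; S(1,+0) = 51.7000; S(1,+1) = 56.5389
  k=2: S(2,-2) = 43.2291; S(2,-1) = 47.2752; S(2,+0) = 51.7000; S(2,+1) = 56.5389; S(2,+2) = 61.8307
  k=3: S(3,-3) = 39.5294; S(3,-2) = 43.2291; S(3,-1) = 47.2752; S(3,+0) = 51.7000; S(3,+1) = 56.5389; S(3,+2) = 61.8307; S(3,+3) = 67.6178
Terminal payoffs V(N, j) = max(K - S_T, 0):
  V(3,-3) = 11.180643; V(3,-2) = 7.480852; V(3,-1) = 3.434774; V(3,+0) = 0.000000; V(3,+1) = 0.000000; V(3,+2) = 0.000000; V(3,+3) = 0.000000
Backward induction: V(k, j) = exp(-r*dt) * [p_u * V(k+1, j+1) + p_m * V(k+1, j) + p_d * V(k+1, j-1)]
  V(2,-2) = exp(-r*dt) * [p_u*3.434774 + p_m*7.480852 + p_d*11.180643] = 7.409092
  V(2,-1) = exp(-r*dt) * [p_u*0.000000 + p_m*3.434774 + p_d*7.480852] = 3.528234
  V(2,+0) = exp(-r*dt) * [p_u*0.000000 + p_m*0.000000 + p_d*3.434774] = 0.570082
  V(2,+1) = exp(-r*dt) * [p_u*0.000000 + p_m*0.000000 + p_d*0.000000] = 0.000000
  V(2,+2) = exp(-r*dt) * [p_u*0.000000 + p_m*0.000000 + p_d*0.000000] = 0.000000
  V(1,-1) = exp(-r*dt) * [p_u*0.570082 + p_m*3.528234 + p_d*7.409092] = 3.673682
  V(1,+0) = exp(-r*dt) * [p_u*0.000000 + p_m*0.570082 + p_d*3.528234] = 0.965111
  V(1,+1) = exp(-r*dt) * [p_u*0.000000 + p_m*0.000000 + p_d*0.570082] = 0.094619
  V(0,+0) = exp(-r*dt) * [p_u*0.094619 + p_m*0.965111 + p_d*3.673682] = 1.268022

Answer: Price = V(0,0) = 1.2680


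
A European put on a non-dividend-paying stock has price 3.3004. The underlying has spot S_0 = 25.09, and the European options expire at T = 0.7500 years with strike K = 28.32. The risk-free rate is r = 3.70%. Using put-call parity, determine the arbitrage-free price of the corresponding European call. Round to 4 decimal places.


Answer: Call price = 0.8455

Derivation:
Put-call parity: C - P = S_0 * exp(-qT) - K * exp(-rT).
S_0 * exp(-qT) = 25.0900 * 1.00000000 = 25.09000000
K * exp(-rT) = 28.3200 * 0.97263149 = 27.54492392
C = P + S*exp(-qT) - K*exp(-rT)
C = 3.3004 + 25.09000000 - 27.54492392 = 0.8455


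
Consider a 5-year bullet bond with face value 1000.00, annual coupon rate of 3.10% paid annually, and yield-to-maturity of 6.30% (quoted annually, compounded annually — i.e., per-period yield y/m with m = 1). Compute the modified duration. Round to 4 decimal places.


Coupon per period c = face * coupon_rate / m = 31.000000
Periods per year m = 1; per-period yield y/m = 0.063000
Number of cashflows N = 5
Cashflows (t years, CF_t, discount factor 1/(1+y/m)^(m*t), PV):
  t = 1.0000: CF_t = 31.000000, DF = 0.940734, PV = 29.162747
  t = 2.0000: CF_t = 31.000000, DF = 0.884980, PV = 27.434381
  t = 3.0000: CF_t = 31.000000, DF = 0.832531, PV = 25.808449
  t = 4.0000: CF_t = 31.000000, DF = 0.783190, PV = 24.278879
  t = 5.0000: CF_t = 1031.000000, DF = 0.736773, PV = 759.612920
Price P = sum_t PV_t = 866.297375
First compute Macaulay numerator sum_t t * PV_t:
  t * PV_t at t = 1.0000: 29.162747
  t * PV_t at t = 2.0000: 54.868762
  t * PV_t at t = 3.0000: 77.425346
  t * PV_t at t = 4.0000: 97.115517
  t * PV_t at t = 5.0000: 3798.064598
Macaulay duration D = 4056.636970 / 866.297375 = 4.682730
Modified duration = D / (1 + y/m) = 4.682730 / (1 + 0.063000) = 4.405203

Answer: Modified duration = 4.4052


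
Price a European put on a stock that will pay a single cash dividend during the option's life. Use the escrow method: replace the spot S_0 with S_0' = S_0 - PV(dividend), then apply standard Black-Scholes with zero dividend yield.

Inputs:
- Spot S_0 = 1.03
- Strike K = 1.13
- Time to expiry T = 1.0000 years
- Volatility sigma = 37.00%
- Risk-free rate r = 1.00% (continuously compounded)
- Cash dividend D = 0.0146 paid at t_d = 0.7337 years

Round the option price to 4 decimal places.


PV(D) = D * exp(-r * t_d) = 0.0146 * 0.99268985 = 0.01449327
S_0' = S_0 - PV(D) = 1.0300 - 0.01449327 = 1.01550673
d1 = (ln(S_0'/K) + (r + sigma^2/2)*T) / (sigma*sqrt(T)) = -0.07670245
d2 = d1 - sigma*sqrt(T) = -0.44670245
exp(-rT) = 0.99004983
N(-d1) = 0.53056987; N(-d2) = 0.67245504
P = K * exp(-rT) * N(-d2) - S_0' * N(-d1) = 1.1300 * 0.99004983 * 0.67245504 - 1.01550673 * 0.53056987 = 0.2135

Answer: Price = 0.2135


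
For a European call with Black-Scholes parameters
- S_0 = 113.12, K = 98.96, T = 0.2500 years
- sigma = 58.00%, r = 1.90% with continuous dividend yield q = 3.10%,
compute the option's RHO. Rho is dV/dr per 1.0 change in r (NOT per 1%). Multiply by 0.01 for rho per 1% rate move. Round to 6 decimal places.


Answer: Rho = 15.269154

Derivation:
d1 = 0.5958050830; d2 = 0.3058050830
phi(d1) = 0.3340614297; exp(-qT) = 0.9922799538; exp(-rT) = 0.9952612634
N(d2) = 0.6201234709
Rho = K*T*exp(-rT)*N(d2) = 98.9600 * 0.2500 * 0.9952612634 * 0.6201234709 = 15.269154


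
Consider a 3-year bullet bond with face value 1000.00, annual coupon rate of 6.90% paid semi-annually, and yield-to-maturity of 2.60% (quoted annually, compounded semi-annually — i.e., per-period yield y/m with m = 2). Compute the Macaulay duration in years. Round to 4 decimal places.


Coupon per period c = face * coupon_rate / m = 34.500000
Periods per year m = 2; per-period yield y/m = 0.013000
Number of cashflows N = 6
Cashflows (t years, CF_t, discount factor 1/(1+y/m)^(m*t), PV):
  t = 0.5000: CF_t = 34.500000, DF = 0.987167, PV = 34.057256
  t = 1.0000: CF_t = 34.500000, DF = 0.974498, PV = 33.620193
  t = 1.5000: CF_t = 34.500000, DF = 0.961992, PV = 33.188740
  t = 2.0000: CF_t = 34.500000, DF = 0.949647, PV = 32.762823
  t = 2.5000: CF_t = 34.500000, DF = 0.937460, PV = 32.342372
  t = 3.0000: CF_t = 1034.500000, DF = 0.925429, PV = 957.356792
Price P = sum_t PV_t = 1123.328175
Macaulay numerator sum_t t * PV_t:
  t * PV_t at t = 0.5000: 17.028628
  t * PV_t at t = 1.0000: 33.620193
  t * PV_t at t = 1.5000: 49.783109
  t * PV_t at t = 2.0000: 65.525646
  t * PV_t at t = 2.5000: 80.855930
  t * PV_t at t = 3.0000: 2872.070377
Macaulay duration D = (sum_t t * PV_t) / P = 3118.883883 / 1123.328175 = 2.776467

Answer: Macaulay duration = 2.7765 years


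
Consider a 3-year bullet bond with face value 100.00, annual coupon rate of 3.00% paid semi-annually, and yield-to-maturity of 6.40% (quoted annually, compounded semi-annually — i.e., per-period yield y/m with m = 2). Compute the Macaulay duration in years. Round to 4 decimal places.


Answer: Macaulay duration = 2.8849 years

Derivation:
Coupon per period c = face * coupon_rate / m = 1.500000
Periods per year m = 2; per-period yield y/m = 0.032000
Number of cashflows N = 6
Cashflows (t years, CF_t, discount factor 1/(1+y/m)^(m*t), PV):
  t = 0.5000: CF_t = 1.500000, DF = 0.968992, PV = 1.453488
  t = 1.0000: CF_t = 1.500000, DF = 0.938946, PV = 1.408419
  t = 1.5000: CF_t = 1.500000, DF = 0.909831, PV = 1.364747
  t = 2.0000: CF_t = 1.500000, DF = 0.881620, PV = 1.322429
  t = 2.5000: CF_t = 1.500000, DF = 0.854283, PV = 1.281424
  t = 3.0000: CF_t = 101.500000, DF = 0.827793, PV = 84.021002
Price P = sum_t PV_t = 90.851510
Macaulay numerator sum_t t * PV_t:
  t * PV_t at t = 0.5000: 0.726744
  t * PV_t at t = 1.0000: 1.408419
  t * PV_t at t = 1.5000: 2.047121
  t * PV_t at t = 2.0000: 2.644859
  t * PV_t at t = 2.5000: 3.203559
  t * PV_t at t = 3.0000: 252.063007
Macaulay duration D = (sum_t t * PV_t) / P = 262.093709 / 90.851510 = 2.884858


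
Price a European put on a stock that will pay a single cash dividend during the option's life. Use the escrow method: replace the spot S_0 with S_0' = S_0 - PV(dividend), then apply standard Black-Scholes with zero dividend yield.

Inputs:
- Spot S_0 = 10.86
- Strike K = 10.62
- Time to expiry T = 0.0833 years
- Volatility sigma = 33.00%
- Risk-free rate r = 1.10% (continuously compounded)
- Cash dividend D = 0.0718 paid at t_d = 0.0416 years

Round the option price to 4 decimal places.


Answer: Price = 0.3236

Derivation:
PV(D) = D * exp(-r * t_d) = 0.0718 * 0.99954250 = 0.07176715
S_0' = S_0 - PV(D) = 10.8600 - 0.07176715 = 10.78823285
d1 = (ln(S_0'/K) + (r + sigma^2/2)*T) / (sigma*sqrt(T)) = 0.22226089
d2 = d1 - sigma*sqrt(T) = 0.12701715
exp(-rT) = 0.99908412
N(-d1) = 0.41205540; N(-d2) = 0.44946341
P = K * exp(-rT) * N(-d2) - S_0' * N(-d1) = 10.6200 * 0.99908412 * 0.44946341 - 10.78823285 * 0.41205540 = 0.3236


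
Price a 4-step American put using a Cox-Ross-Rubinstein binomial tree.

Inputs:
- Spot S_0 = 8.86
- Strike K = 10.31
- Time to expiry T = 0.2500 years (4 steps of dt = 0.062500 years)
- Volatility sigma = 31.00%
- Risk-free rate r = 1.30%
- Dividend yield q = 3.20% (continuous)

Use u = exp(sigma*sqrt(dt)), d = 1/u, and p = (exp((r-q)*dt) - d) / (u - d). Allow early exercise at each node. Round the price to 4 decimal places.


dt = T/N = 0.062500
u = exp(sigma*sqrt(dt)) = 1.080582; d = 1/u = 0.925427
p = (exp((r-q)*dt) - d) / (u - d) = 0.472986
Discount per step: exp(-r*dt) = 0.999188
Stock lattice S(k, i) with i counting down-moves:
  k=0: S(0,0) = 8.8600
  k=1: S(1,0) = 9.5740; S(1,1) = 8.1993
  k=2: S(2,0) = 10.3454; S(2,1) = 8.8600; S(2,2) = 7.5878
  k=3: S(3,0) = 11.1791; S(3,1) = 9.5740; S(3,2) = 8.1993; S(3,3) = 7.0220
  k=4: S(4,0) = 12.0799; S(4,1) = 10.3454; S(4,2) = 8.8600; S(4,3) = 7.5878; S(4,4) = 6.4983
Terminal payoffs V(N, i) = max(K - S_T, 0):
  V(4,0) = 0.000000; V(4,1) = 0.000000; V(4,2) = 1.450000; V(4,3) = 2.722162; V(4,4) = 3.811660
Backward induction: V(k, i) = exp(-r*dt) * [p * V(k+1, i) + (1-p) * V(k+1, i+1)]; then take max(V_cont, immediate exercise) for American.
  V(3,0) = exp(-r*dt) * [p*0.000000 + (1-p)*0.000000] = 0.000000; exercise = 0.000000; V(3,0) = max -> 0.000000
  V(3,1) = exp(-r*dt) * [p*0.000000 + (1-p)*1.450000] = 0.763550; exercise = 0.736041; V(3,1) = max -> 0.763550
  V(3,2) = exp(-r*dt) * [p*1.450000 + (1-p)*2.722162] = 2.118725; exercise = 2.110717; V(3,2) = max -> 2.118725
  V(3,3) = exp(-r*dt) * [p*2.722162 + (1-p)*3.811660] = 3.293666; exercise = 3.288009; V(3,3) = max -> 3.293666
  V(2,0) = exp(-r*dt) * [p*0.000000 + (1-p)*0.763550] = 0.402075; exercise = 0.000000; V(2,0) = max -> 0.402075
  V(2,1) = exp(-r*dt) * [p*0.763550 + (1-p)*2.118725] = 1.476547; exercise = 1.450000; V(2,1) = max -> 1.476547
  V(2,2) = exp(-r*dt) * [p*2.118725 + (1-p)*3.293666] = 2.735712; exercise = 2.722162; V(2,2) = max -> 2.735712
  V(1,0) = exp(-r*dt) * [p*0.402075 + (1-p)*1.476547] = 0.967551; exercise = 0.736041; V(1,0) = max -> 0.967551
  V(1,1) = exp(-r*dt) * [p*1.476547 + (1-p)*2.735712] = 2.138407; exercise = 2.110717; V(1,1) = max -> 2.138407
  V(0,0) = exp(-r*dt) * [p*0.967551 + (1-p)*2.138407] = 1.583322; exercise = 1.450000; V(0,0) = max -> 1.583322

Answer: Price = V(0,0) = 1.5833


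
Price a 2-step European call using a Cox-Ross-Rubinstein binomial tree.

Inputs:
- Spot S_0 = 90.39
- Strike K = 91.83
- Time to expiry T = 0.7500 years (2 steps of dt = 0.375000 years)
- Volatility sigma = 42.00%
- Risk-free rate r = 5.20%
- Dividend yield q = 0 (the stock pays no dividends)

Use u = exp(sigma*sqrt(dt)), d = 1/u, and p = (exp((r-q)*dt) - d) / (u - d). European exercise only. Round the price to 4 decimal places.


dt = T/N = 0.375000
u = exp(sigma*sqrt(dt)) = 1.293299; d = 1/u = 0.773216
p = (exp((r-q)*dt) - d) / (u - d) = 0.473915
Discount per step: exp(-r*dt) = 0.980689
Stock lattice S(k, i) with i counting down-moves:
  k=0: S(0,0) = 90.3900
  k=1: S(1,0) = 116.9013; S(1,1) = 69.8910
  k=2: S(2,0) = 151.1884; S(2,1) = 90.3900; S(2,2) = 54.0409
Terminal payoffs V(N, i) = max(S_T - K, 0):
  V(2,0) = 59.358362; V(2,1) = 0.000000; V(2,2) = 0.000000
Backward induction: V(k, i) = exp(-r*dt) * [p * V(k+1, i) + (1-p) * V(k+1, i+1)].
  V(1,0) = exp(-r*dt) * [p*59.358362 + (1-p)*0.000000] = 27.587581
  V(1,1) = exp(-r*dt) * [p*0.000000 + (1-p)*0.000000] = 0.000000
  V(0,0) = exp(-r*dt) * [p*27.587581 + (1-p)*0.000000] = 12.821692

Answer: Price = V(0,0) = 12.8217


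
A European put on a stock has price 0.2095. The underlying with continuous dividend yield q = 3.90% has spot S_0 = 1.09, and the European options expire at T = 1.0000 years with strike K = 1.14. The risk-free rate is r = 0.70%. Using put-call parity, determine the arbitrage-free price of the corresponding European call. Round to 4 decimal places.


Put-call parity: C - P = S_0 * exp(-qT) - K * exp(-rT).
S_0 * exp(-qT) = 1.0900 * 0.96175071 = 1.04830827
K * exp(-rT) = 1.1400 * 0.99302444 = 1.13204786
C = P + S*exp(-qT) - K*exp(-rT)
C = 0.2095 + 1.04830827 - 1.13204786 = 0.1258

Answer: Call price = 0.1258


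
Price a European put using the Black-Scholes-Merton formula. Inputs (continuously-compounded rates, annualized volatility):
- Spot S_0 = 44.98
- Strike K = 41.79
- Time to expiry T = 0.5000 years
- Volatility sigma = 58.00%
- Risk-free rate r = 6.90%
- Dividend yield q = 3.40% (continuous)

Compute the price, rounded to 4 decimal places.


d1 = (ln(S/K) + (r - q + 0.5*sigma^2) * T) / (sigma * sqrt(T)) = 0.42709462
d2 = d1 - sigma * sqrt(T) = 0.01697268
exp(-rT) = 0.96608834; exp(-qT) = 0.98314368
P = K * exp(-rT) * N(-d2) - S_0 * exp(-qT) * N(-d1)
N(-d1) = 0.33465521; N(-d2) = 0.49322920
P = 41.7900 * 0.96608834 * 0.49322920 - 44.9800 * 0.98314368 * 0.33465521 = 5.1140

Answer: Price = 5.1140


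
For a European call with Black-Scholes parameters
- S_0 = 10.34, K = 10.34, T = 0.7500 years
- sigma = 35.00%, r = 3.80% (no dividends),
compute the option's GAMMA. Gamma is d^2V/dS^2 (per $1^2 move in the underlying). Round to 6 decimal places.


Answer: Gamma = 0.123508

Derivation:
d1 = 0.2455800609; d2 = -0.0575288304
phi(d1) = 0.3870918342; exp(-qT) = 1.0000000000; exp(-rT) = 0.9719022941
Gamma = exp(-qT) * phi(d1) / (S * sigma * sqrt(T)) = 1.0000000000 * 0.3870918342 / (10.3400 * 0.3500 * 0.8660254038) = 0.123508


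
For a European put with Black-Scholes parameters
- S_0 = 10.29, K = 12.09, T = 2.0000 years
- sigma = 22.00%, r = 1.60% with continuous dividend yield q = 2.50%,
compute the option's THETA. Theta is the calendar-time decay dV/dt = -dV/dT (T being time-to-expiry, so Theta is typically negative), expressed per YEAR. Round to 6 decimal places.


Answer: Theta = -0.296414

Derivation:
d1 = -0.4204267763; d2 = -0.7315537600
phi(d1) = 0.3651971733; exp(-qT) = 0.9512294245; exp(-rT) = 0.9685065821
Theta = -S*exp(-qT)*phi(d1)*sigma/(2*sqrt(T)) + r*K*exp(-rT)*N(-d2) - q*S*exp(-qT)*N(-d1)
N(-d1) = 0.6629131446; N(-d2) = 0.7677795099; sqrt(T) = 1.4142135624
Term 1 = -10.2900 * 0.9512294245 * 0.3651971733 * 0.2200 / (2 * 1.4142135624) = -0.2780390176
Term 2 = 0.0160 * 12.0900 * 0.9685065821 * 0.7677795099 = 0.1438418890
Term 3 = -0.0250 * 10.2900 * 0.9512294245 * 0.6629131446 = -0.1622173453
Theta = -0.2780390176 + (0.1438418890) + (-0.1622173453) = -0.296414


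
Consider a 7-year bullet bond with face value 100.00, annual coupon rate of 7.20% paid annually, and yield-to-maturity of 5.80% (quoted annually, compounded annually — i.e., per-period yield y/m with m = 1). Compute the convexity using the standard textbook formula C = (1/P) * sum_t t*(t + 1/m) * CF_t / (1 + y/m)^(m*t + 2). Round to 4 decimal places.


Coupon per period c = face * coupon_rate / m = 7.200000
Periods per year m = 1; per-period yield y/m = 0.058000
Number of cashflows N = 7
Cashflows (t years, CF_t, discount factor 1/(1+y/m)^(m*t), PV):
  t = 1.0000: CF_t = 7.200000, DF = 0.945180, PV = 6.805293
  t = 2.0000: CF_t = 7.200000, DF = 0.893364, PV = 6.432224
  t = 3.0000: CF_t = 7.200000, DF = 0.844390, PV = 6.079607
  t = 4.0000: CF_t = 7.200000, DF = 0.798100, PV = 5.746320
  t = 5.0000: CF_t = 7.200000, DF = 0.754348, PV = 5.431305
  t = 6.0000: CF_t = 7.200000, DF = 0.712994, PV = 5.133558
  t = 7.0000: CF_t = 107.200000, DF = 0.673908, PV = 72.242890
Price P = sum_t PV_t = 107.871197
Convexity numerator sum_t t*(t + 1/m) * CF_t / (1+y/m)^(m*t + 2):
  t = 1.0000: term = 12.159214
  t = 2.0000: term = 34.477921
  t = 3.0000: term = 65.175655
  t = 4.0000: term = 102.671164
  t = 5.0000: term = 145.564032
  t = 6.0000: term = 192.617812
  t = 7.0000: term = 3614.196850
Convexity = (1/P) * sum = 4166.862648 / 107.871197 = 38.628130

Answer: Convexity = 38.6281


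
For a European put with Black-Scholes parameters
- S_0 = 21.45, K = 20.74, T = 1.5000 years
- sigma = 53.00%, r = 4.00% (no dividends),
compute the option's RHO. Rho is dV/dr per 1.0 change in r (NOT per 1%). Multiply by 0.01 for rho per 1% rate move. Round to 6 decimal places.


Answer: Rho = -16.744821

Derivation:
d1 = 0.4688468836; d2 = -0.1802678982
phi(d1) = 0.3574187436; exp(-qT) = 1.0000000000; exp(-rT) = 0.9417645336
N(-d2) = 0.5715288719
Rho = -K*T*exp(-rT)*N(-d2) = -20.7400 * 1.5000 * 0.9417645336 * 0.5715288719 = -16.744821


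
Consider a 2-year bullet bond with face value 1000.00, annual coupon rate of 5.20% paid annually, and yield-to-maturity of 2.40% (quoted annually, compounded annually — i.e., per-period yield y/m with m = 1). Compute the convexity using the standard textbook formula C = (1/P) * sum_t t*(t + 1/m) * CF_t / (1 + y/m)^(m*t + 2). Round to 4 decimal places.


Coupon per period c = face * coupon_rate / m = 52.000000
Periods per year m = 1; per-period yield y/m = 0.024000
Number of cashflows N = 2
Cashflows (t years, CF_t, discount factor 1/(1+y/m)^(m*t), PV):
  t = 1.0000: CF_t = 52.000000, DF = 0.976562, PV = 50.781250
  t = 2.0000: CF_t = 1052.000000, DF = 0.953674, PV = 1003.265381
Price P = sum_t PV_t = 1054.046631
Convexity numerator sum_t t*(t + 1/m) * CF_t / (1+y/m)^(m*t + 2):
  t = 1.0000: term = 96.857548
  t = 2.0000: term = 5740.730558
Convexity = (1/P) * sum = 5837.588105 / 1054.046631 = 5.538264

Answer: Convexity = 5.5383


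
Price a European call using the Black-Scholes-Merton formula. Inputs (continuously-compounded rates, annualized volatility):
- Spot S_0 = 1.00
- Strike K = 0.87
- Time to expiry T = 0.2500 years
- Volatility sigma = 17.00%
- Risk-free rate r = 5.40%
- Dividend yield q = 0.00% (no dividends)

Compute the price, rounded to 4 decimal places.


Answer: Price = 0.1428

Derivation:
d1 = (ln(S/K) + (r - q + 0.5*sigma^2) * T) / (sigma * sqrt(T)) = 1.83970079
d2 = d1 - sigma * sqrt(T) = 1.75470079
exp(-rT) = 0.98659072; exp(-qT) = 1.00000000
C = S_0 * exp(-qT) * N(d1) - K * exp(-rT) * N(d2)
N(d1) = 0.96709391; N(d2) = 0.96034475
C = 1.0000 * 1.00000000 * 0.96709391 - 0.8700 * 0.98659072 * 0.96034475 = 0.1428


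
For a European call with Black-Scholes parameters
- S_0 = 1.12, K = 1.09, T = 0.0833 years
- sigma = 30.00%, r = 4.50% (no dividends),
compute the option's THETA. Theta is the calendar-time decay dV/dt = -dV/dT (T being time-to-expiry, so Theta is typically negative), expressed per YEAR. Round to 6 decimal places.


d1 = 0.4001605564; d2 = 0.3135753383
phi(d1) = 0.3682464851; exp(-qT) = 1.0000000000; exp(-rT) = 0.9962585169
Theta = -S*exp(-qT)*phi(d1)*sigma/(2*sqrt(T)) - r*K*exp(-rT)*N(d2) + q*S*exp(-qT)*N(d1)
N(d1) = 0.6554808678; N(d2) = 0.6230782037; sqrt(T) = 0.2886173938
Term 1 = -1.1200 * 1.0000000000 * 0.3682464851 * 0.3000 / (2 * 0.2886173938) = -0.2143509394
Term 2 = -0.0450 * 1.0900 * 0.9962585169 * 0.6230782037 = -0.0304476387
Term 3 = 0 (no dividend yield, q = 0)
Theta = -0.2143509394 + (-0.0304476387) + (0.0000000000) = -0.244799

Answer: Theta = -0.244799


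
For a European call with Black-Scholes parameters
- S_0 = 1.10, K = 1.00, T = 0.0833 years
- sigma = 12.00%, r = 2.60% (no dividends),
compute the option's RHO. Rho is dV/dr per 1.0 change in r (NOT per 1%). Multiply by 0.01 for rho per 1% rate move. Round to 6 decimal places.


Answer: Rho = 0.082906

Derivation:
d1 = 2.8317691493; d2 = 2.7971350621
phi(d1) = 0.0072380982; exp(-qT) = 1.0000000000; exp(-rT) = 0.9978365437
N(d2) = 0.9974221012
Rho = K*T*exp(-rT)*N(d2) = 1.0000 * 0.0833 * 0.9978365437 * 0.9974221012 = 0.082906


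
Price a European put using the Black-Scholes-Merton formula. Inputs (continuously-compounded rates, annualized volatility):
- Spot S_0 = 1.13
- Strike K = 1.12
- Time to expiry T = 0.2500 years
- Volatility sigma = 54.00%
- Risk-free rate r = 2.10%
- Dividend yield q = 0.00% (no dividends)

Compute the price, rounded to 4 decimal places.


d1 = (ln(S/K) + (r - q + 0.5*sigma^2) * T) / (sigma * sqrt(T)) = 0.18736647
d2 = d1 - sigma * sqrt(T) = -0.08263353
exp(-rT) = 0.99476376; exp(-qT) = 1.00000000
P = K * exp(-rT) * N(-d2) - S_0 * exp(-qT) * N(-d1)
N(-d1) = 0.42568665; N(-d2) = 0.53292853
P = 1.1200 * 0.99476376 * 0.53292853 - 1.1300 * 1.00000000 * 0.42568665 = 0.1127

Answer: Price = 0.1127


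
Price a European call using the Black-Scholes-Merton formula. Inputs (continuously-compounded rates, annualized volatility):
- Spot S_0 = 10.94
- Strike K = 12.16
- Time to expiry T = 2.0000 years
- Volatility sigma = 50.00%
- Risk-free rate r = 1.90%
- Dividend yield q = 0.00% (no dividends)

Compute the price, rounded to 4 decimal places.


Answer: Price = 2.7594

Derivation:
d1 = (ln(S/K) + (r - q + 0.5*sigma^2) * T) / (sigma * sqrt(T)) = 0.25777425
d2 = d1 - sigma * sqrt(T) = -0.44933253
exp(-rT) = 0.96271294; exp(-qT) = 1.00000000
C = S_0 * exp(-qT) * N(d1) - K * exp(-rT) * N(d2)
N(d1) = 0.60170943; N(d2) = 0.32659590
C = 10.9400 * 1.00000000 * 0.60170943 - 12.1600 * 0.96271294 * 0.32659590 = 2.7594


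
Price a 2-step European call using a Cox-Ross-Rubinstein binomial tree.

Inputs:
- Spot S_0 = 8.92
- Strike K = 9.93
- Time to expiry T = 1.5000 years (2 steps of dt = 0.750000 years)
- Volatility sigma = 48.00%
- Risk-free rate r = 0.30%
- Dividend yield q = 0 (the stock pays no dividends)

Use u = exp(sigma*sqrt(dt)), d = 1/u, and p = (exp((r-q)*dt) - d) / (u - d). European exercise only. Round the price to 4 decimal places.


dt = T/N = 0.750000
u = exp(sigma*sqrt(dt)) = 1.515419; d = 1/u = 0.659883
p = (exp((r-q)*dt) - d) / (u - d) = 0.400181
Discount per step: exp(-r*dt) = 0.997753
Stock lattice S(k, i) with i counting down-moves:
  k=0: S(0,0) = 8.9200
  k=1: S(1,0) = 13.5175; S(1,1) = 5.8862
  k=2: S(2,0) = 20.4847; S(2,1) = 8.9200; S(2,2) = 3.8842
Terminal payoffs V(N, i) = max(S_T - K, 0):
  V(2,0) = 10.554742; V(2,1) = 0.000000; V(2,2) = 0.000000
Backward induction: V(k, i) = exp(-r*dt) * [p * V(k+1, i) + (1-p) * V(k+1, i+1)].
  V(1,0) = exp(-r*dt) * [p*10.554742 + (1-p)*0.000000] = 4.214314
  V(1,1) = exp(-r*dt) * [p*0.000000 + (1-p)*0.000000] = 0.000000
  V(0,0) = exp(-r*dt) * [p*4.214314 + (1-p)*0.000000] = 1.682698

Answer: Price = V(0,0) = 1.6827


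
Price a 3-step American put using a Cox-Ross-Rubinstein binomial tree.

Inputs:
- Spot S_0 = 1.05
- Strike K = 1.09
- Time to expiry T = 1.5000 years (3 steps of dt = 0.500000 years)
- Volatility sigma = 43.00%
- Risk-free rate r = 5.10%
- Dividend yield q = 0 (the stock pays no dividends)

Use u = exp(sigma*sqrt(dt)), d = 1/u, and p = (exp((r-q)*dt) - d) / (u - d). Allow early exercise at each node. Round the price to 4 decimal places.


dt = T/N = 0.500000
u = exp(sigma*sqrt(dt)) = 1.355345; d = 1/u = 0.737820
p = (exp((r-q)*dt) - d) / (u - d) = 0.466391
Discount per step: exp(-r*dt) = 0.974822
Stock lattice S(k, i) with i counting down-moves:
  k=0: S(0,0) = 1.0500
  k=1: S(1,0) = 1.4231; S(1,1) = 0.7747
  k=2: S(2,0) = 1.9288; S(2,1) = 1.0500; S(2,2) = 0.5716
  k=3: S(3,0) = 2.6142; S(3,1) = 1.4231; S(3,2) = 0.7747; S(3,3) = 0.4217
Terminal payoffs V(N, i) = max(K - S_T, 0):
  V(3,0) = 0.000000; V(3,1) = 0.000000; V(3,2) = 0.315289; V(3,3) = 0.668265
Backward induction: V(k, i) = exp(-r*dt) * [p * V(k+1, i) + (1-p) * V(k+1, i+1)]; then take max(V_cont, immediate exercise) for American.
  V(2,0) = exp(-r*dt) * [p*0.000000 + (1-p)*0.000000] = 0.000000; exercise = 0.000000; V(2,0) = max -> 0.000000
  V(2,1) = exp(-r*dt) * [p*0.000000 + (1-p)*0.315289] = 0.164005; exercise = 0.040000; V(2,1) = max -> 0.164005
  V(2,2) = exp(-r*dt) * [p*0.315289 + (1-p)*0.668265] = 0.490960; exercise = 0.518403; V(2,2) = max -> 0.518403
  V(1,0) = exp(-r*dt) * [p*0.000000 + (1-p)*0.164005] = 0.085311; exercise = 0.000000; V(1,0) = max -> 0.085311
  V(1,1) = exp(-r*dt) * [p*0.164005 + (1-p)*0.518403] = 0.344225; exercise = 0.315289; V(1,1) = max -> 0.344225
  V(0,0) = exp(-r*dt) * [p*0.085311 + (1-p)*0.344225] = 0.217843; exercise = 0.040000; V(0,0) = max -> 0.217843

Answer: Price = V(0,0) = 0.2178


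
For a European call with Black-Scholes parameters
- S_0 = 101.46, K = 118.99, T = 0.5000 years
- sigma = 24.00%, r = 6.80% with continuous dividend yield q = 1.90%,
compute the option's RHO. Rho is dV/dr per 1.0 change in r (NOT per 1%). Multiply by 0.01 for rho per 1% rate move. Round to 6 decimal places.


d1 = -0.7099047074; d2 = -0.8796103349
phi(d1) = 0.3100812621; exp(-qT) = 0.9905449824; exp(-rT) = 0.9665715046
N(d2) = 0.1895352191
Rho = K*T*exp(-rT)*N(d2) = 118.9900 * 0.5000 * 0.9665715046 * 0.1895352191 = 10.899445

Answer: Rho = 10.899445


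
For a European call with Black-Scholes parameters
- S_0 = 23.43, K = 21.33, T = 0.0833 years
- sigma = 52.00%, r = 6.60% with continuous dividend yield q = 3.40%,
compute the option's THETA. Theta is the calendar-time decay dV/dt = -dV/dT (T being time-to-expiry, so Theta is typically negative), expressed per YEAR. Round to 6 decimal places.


d1 = 0.7184816724; d2 = 0.5684006276
phi(d1) = 0.3081876310; exp(-qT) = 0.9971718069; exp(-rT) = 0.9945172852
Theta = -S*exp(-qT)*phi(d1)*sigma/(2*sqrt(T)) - r*K*exp(-rT)*N(d2) + q*S*exp(-qT)*N(d1)
N(d1) = 0.7637698277; N(d2) = 0.7151185178; sqrt(T) = 0.2886173938
Term 1 = -23.4300 * 0.9971718069 * 0.3081876310 * 0.5200 / (2 * 0.2886173938) = -6.4864687707
Term 2 = -0.0660 * 21.3300 * 0.9945172852 * 0.7151185178 = -1.0012099360
Term 3 = 0.0340 * 23.4300 * 0.9971718069 * 0.7637698277 = 0.6067135504
Theta = -6.4864687707 + (-1.0012099360) + (0.6067135504) = -6.880965

Answer: Theta = -6.880965


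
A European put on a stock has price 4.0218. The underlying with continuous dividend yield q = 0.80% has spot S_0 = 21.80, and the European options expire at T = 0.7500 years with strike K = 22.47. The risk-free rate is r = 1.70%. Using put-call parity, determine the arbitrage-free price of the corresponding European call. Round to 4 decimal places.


Answer: Call price = 3.5061

Derivation:
Put-call parity: C - P = S_0 * exp(-qT) - K * exp(-rT).
S_0 * exp(-qT) = 21.8000 * 0.99401796 = 21.66959162
K * exp(-rT) = 22.4700 * 0.98733094 = 22.18532615
C = P + S*exp(-qT) - K*exp(-rT)
C = 4.0218 + 21.66959162 - 22.18532615 = 3.5061


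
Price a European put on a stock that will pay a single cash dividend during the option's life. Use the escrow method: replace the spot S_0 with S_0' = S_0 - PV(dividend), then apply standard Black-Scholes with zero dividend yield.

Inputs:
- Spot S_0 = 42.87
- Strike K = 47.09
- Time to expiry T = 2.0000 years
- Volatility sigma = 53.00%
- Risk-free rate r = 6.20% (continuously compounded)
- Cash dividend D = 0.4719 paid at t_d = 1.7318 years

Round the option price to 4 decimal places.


PV(D) = D * exp(-r * t_d) = 0.4719 * 0.89819184 = 0.42385673
S_0' = S_0 - PV(D) = 42.8700 - 0.42385673 = 42.44614327
d1 = (ln(S_0'/K) + (r + sigma^2/2)*T) / (sigma*sqrt(T)) = 0.40168387
d2 = d1 - sigma*sqrt(T) = -0.34784932
exp(-rT) = 0.88337984
N(-d1) = 0.34395835; N(-d2) = 0.63602333
P = K * exp(-rT) * N(-d2) - S_0' * N(-d1) = 47.0900 * 0.88337984 * 0.63602333 - 42.44614327 * 0.34395835 = 11.8578

Answer: Price = 11.8578


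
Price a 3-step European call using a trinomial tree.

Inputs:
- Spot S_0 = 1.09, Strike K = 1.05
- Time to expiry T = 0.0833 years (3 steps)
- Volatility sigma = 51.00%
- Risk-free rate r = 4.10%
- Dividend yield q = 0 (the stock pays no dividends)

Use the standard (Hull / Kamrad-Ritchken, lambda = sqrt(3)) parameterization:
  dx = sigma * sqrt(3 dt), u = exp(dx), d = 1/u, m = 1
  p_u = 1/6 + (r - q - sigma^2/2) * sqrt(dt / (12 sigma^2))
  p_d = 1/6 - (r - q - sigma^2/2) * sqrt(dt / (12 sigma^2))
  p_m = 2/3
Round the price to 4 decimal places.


dt = T/N = 0.027767; dx = sigma*sqrt(3*dt) = 0.147195
u = exp(dx) = 1.158580; d = 1/u = 0.863126
p_u = 0.158268, p_m = 0.666667, p_d = 0.175066
Discount per step: exp(-r*dt) = 0.998862
Stock lattice S(k, j) with j the centered position index:
  k=0: S(0,+0) = 1.0900
  k=1: S(1,-1) = 0.9408; S(1,+0) = 1.0900; S(1,+1) = 1.2629
  k=2: S(2,-2) = 0.8120; S(2,-1) = 0.9408; S(2,+0) = 1.0900; S(2,+1) = 1.2629; S(2,+2) = 1.4631
  k=3: S(3,-3) = 0.7009; S(3,-2) = 0.8120; S(3,-1) = 0.9408; S(3,+0) = 1.0900; S(3,+1) = 1.2629; S(3,+2) = 1.4631; S(3,+3) = 1.6951
Terminal payoffs V(N, j) = max(S_T - K, 0):
  V(3,-3) = 0.000000; V(3,-2) = 0.000000; V(3,-1) = 0.000000; V(3,+0) = 0.040000; V(3,+1) = 0.212852; V(3,+2) = 0.413115; V(3,+3) = 0.645135
Backward induction: V(k, j) = exp(-r*dt) * [p_u * V(k+1, j+1) + p_m * V(k+1, j) + p_d * V(k+1, j-1)]
  V(2,-2) = exp(-r*dt) * [p_u*0.000000 + p_m*0.000000 + p_d*0.000000] = 0.000000
  V(2,-1) = exp(-r*dt) * [p_u*0.040000 + p_m*0.000000 + p_d*0.000000] = 0.006323
  V(2,+0) = exp(-r*dt) * [p_u*0.212852 + p_m*0.040000 + p_d*0.000000] = 0.060286
  V(2,+1) = exp(-r*dt) * [p_u*0.413115 + p_m*0.212852 + p_d*0.040000] = 0.214043
  V(2,+2) = exp(-r*dt) * [p_u*0.645135 + p_m*0.413115 + p_d*0.212852] = 0.414305
  V(1,-1) = exp(-r*dt) * [p_u*0.060286 + p_m*0.006323 + p_d*0.000000] = 0.013741
  V(1,+0) = exp(-r*dt) * [p_u*0.214043 + p_m*0.060286 + p_d*0.006323] = 0.075088
  V(1,+1) = exp(-r*dt) * [p_u*0.414305 + p_m*0.214043 + p_d*0.060286] = 0.218571
  V(0,+0) = exp(-r*dt) * [p_u*0.218571 + p_m*0.075088 + p_d*0.013741] = 0.086958

Answer: Price = V(0,0) = 0.0870


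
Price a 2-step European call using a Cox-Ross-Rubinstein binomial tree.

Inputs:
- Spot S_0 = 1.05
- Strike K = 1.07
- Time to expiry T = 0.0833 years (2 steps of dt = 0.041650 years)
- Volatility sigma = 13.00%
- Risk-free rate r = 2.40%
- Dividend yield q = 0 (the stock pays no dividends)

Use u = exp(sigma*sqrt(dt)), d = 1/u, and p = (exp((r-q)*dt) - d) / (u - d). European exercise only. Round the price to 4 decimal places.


dt = T/N = 0.041650
u = exp(sigma*sqrt(dt)) = 1.026886; d = 1/u = 0.973818
p = (exp((r-q)*dt) - d) / (u - d) = 0.512213
Discount per step: exp(-r*dt) = 0.999001
Stock lattice S(k, i) with i counting down-moves:
  k=0: S(0,0) = 1.0500
  k=1: S(1,0) = 1.0782; S(1,1) = 1.0225
  k=2: S(2,0) = 1.1072; S(2,1) = 1.0500; S(2,2) = 0.9957
Terminal payoffs V(N, i) = max(S_T - K, 0):
  V(2,0) = 0.037219; V(2,1) = 0.000000; V(2,2) = 0.000000
Backward induction: V(k, i) = exp(-r*dt) * [p * V(k+1, i) + (1-p) * V(k+1, i+1)].
  V(1,0) = exp(-r*dt) * [p*0.037219 + (1-p)*0.000000] = 0.019045
  V(1,1) = exp(-r*dt) * [p*0.000000 + (1-p)*0.000000] = 0.000000
  V(0,0) = exp(-r*dt) * [p*0.019045 + (1-p)*0.000000] = 0.009745

Answer: Price = V(0,0) = 0.0097


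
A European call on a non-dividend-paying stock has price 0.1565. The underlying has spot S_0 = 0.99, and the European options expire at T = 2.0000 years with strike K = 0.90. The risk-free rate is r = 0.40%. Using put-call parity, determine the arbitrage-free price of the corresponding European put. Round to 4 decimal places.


Answer: Put price = 0.0593

Derivation:
Put-call parity: C - P = S_0 * exp(-qT) - K * exp(-rT).
S_0 * exp(-qT) = 0.9900 * 1.00000000 = 0.99000000
K * exp(-rT) = 0.9000 * 0.99203191 = 0.89282872
P = C - S*exp(-qT) + K*exp(-rT)
P = 0.1565 - 0.99000000 + 0.89282872 = 0.0593


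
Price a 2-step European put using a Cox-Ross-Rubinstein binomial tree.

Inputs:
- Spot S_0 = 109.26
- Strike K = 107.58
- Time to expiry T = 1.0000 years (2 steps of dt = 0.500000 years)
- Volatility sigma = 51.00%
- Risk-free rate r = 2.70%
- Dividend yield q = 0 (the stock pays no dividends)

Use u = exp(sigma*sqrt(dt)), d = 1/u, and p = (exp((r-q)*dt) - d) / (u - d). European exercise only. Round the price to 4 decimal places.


Answer: Price = V(0,0) = 17.2692

Derivation:
dt = T/N = 0.500000
u = exp(sigma*sqrt(dt)) = 1.434225; d = 1/u = 0.697241
p = (exp((r-q)*dt) - d) / (u - d) = 0.429251
Discount per step: exp(-r*dt) = 0.986591
Stock lattice S(k, i) with i counting down-moves:
  k=0: S(0,0) = 109.2600
  k=1: S(1,0) = 156.7034; S(1,1) = 76.1805
  k=2: S(2,0) = 224.7479; S(2,1) = 109.2600; S(2,2) = 53.1162
Terminal payoffs V(N, i) = max(K - S_T, 0):
  V(2,0) = 0.000000; V(2,1) = 0.000000; V(2,2) = 54.463828
Backward induction: V(k, i) = exp(-r*dt) * [p * V(k+1, i) + (1-p) * V(k+1, i+1)].
  V(1,0) = exp(-r*dt) * [p*0.000000 + (1-p)*0.000000] = 0.000000
  V(1,1) = exp(-r*dt) * [p*0.000000 + (1-p)*54.463828] = 30.668371
  V(0,0) = exp(-r*dt) * [p*0.000000 + (1-p)*30.668371] = 17.269241


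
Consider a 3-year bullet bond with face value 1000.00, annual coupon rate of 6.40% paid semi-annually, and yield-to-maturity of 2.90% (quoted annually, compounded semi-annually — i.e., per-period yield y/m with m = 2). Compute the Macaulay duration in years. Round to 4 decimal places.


Coupon per period c = face * coupon_rate / m = 32.000000
Periods per year m = 2; per-period yield y/m = 0.014500
Number of cashflows N = 6
Cashflows (t years, CF_t, discount factor 1/(1+y/m)^(m*t), PV):
  t = 0.5000: CF_t = 32.000000, DF = 0.985707, PV = 31.542632
  t = 1.0000: CF_t = 32.000000, DF = 0.971619, PV = 31.091801
  t = 1.5000: CF_t = 32.000000, DF = 0.957732, PV = 30.647413
  t = 2.0000: CF_t = 32.000000, DF = 0.944043, PV = 30.209377
  t = 2.5000: CF_t = 32.000000, DF = 0.930550, PV = 29.777602
  t = 3.0000: CF_t = 1032.000000, DF = 0.917250, PV = 946.601938
Price P = sum_t PV_t = 1099.870763
Macaulay numerator sum_t t * PV_t:
  t * PV_t at t = 0.5000: 15.771316
  t * PV_t at t = 1.0000: 31.091801
  t * PV_t at t = 1.5000: 45.971120
  t * PV_t at t = 2.0000: 60.418755
  t * PV_t at t = 2.5000: 74.444005
  t * PV_t at t = 3.0000: 2839.805813
Macaulay duration D = (sum_t t * PV_t) / P = 3067.502809 / 1099.870763 = 2.788967

Answer: Macaulay duration = 2.7890 years


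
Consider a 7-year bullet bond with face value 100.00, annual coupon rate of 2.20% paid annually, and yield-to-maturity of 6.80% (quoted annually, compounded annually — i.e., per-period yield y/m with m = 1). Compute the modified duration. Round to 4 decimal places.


Answer: Modified duration = 6.0683

Derivation:
Coupon per period c = face * coupon_rate / m = 2.200000
Periods per year m = 1; per-period yield y/m = 0.068000
Number of cashflows N = 7
Cashflows (t years, CF_t, discount factor 1/(1+y/m)^(m*t), PV):
  t = 1.0000: CF_t = 2.200000, DF = 0.936330, PV = 2.059925
  t = 2.0000: CF_t = 2.200000, DF = 0.876713, PV = 1.928769
  t = 3.0000: CF_t = 2.200000, DF = 0.820892, PV = 1.805963
  t = 4.0000: CF_t = 2.200000, DF = 0.768626, PV = 1.690977
  t = 5.0000: CF_t = 2.200000, DF = 0.719687, PV = 1.583312
  t = 6.0000: CF_t = 2.200000, DF = 0.673864, PV = 1.482502
  t = 7.0000: CF_t = 102.200000, DF = 0.630959, PV = 64.484023
Price P = sum_t PV_t = 75.035471
First compute Macaulay numerator sum_t t * PV_t:
  t * PV_t at t = 1.0000: 2.059925
  t * PV_t at t = 2.0000: 3.857538
  t * PV_t at t = 3.0000: 5.417890
  t * PV_t at t = 4.0000: 6.763908
  t * PV_t at t = 5.0000: 7.916558
  t * PV_t at t = 6.0000: 8.895009
  t * PV_t at t = 7.0000: 451.388164
Macaulay duration D = 486.298992 / 75.035471 = 6.480921
Modified duration = D / (1 + y/m) = 6.480921 / (1 + 0.068000) = 6.068279


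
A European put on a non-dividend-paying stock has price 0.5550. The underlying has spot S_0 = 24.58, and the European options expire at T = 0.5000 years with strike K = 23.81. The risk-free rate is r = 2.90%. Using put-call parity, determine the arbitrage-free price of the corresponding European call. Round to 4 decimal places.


Put-call parity: C - P = S_0 * exp(-qT) - K * exp(-rT).
S_0 * exp(-qT) = 24.5800 * 1.00000000 = 24.58000000
K * exp(-rT) = 23.8100 * 0.98560462 = 23.46724597
C = P + S*exp(-qT) - K*exp(-rT)
C = 0.5550 + 24.58000000 - 23.46724597 = 1.6678

Answer: Call price = 1.6678


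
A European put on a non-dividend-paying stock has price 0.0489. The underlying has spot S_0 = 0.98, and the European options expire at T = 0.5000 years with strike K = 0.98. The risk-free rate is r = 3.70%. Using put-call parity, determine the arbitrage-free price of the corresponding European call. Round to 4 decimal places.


Answer: Call price = 0.0669

Derivation:
Put-call parity: C - P = S_0 * exp(-qT) - K * exp(-rT).
S_0 * exp(-qT) = 0.9800 * 1.00000000 = 0.98000000
K * exp(-rT) = 0.9800 * 0.98167007 = 0.96203667
C = P + S*exp(-qT) - K*exp(-rT)
C = 0.0489 + 0.98000000 - 0.96203667 = 0.0669


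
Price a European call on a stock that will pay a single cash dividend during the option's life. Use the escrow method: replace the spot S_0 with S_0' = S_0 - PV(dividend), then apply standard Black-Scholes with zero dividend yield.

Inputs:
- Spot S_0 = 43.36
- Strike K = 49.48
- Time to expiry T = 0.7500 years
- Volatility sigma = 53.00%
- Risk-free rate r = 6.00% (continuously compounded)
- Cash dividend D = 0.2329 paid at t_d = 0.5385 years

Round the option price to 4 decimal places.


PV(D) = D * exp(-r * t_d) = 0.2329 * 0.96820639 = 0.22549527
S_0' = S_0 - PV(D) = 43.3600 - 0.22549527 = 43.13450473
d1 = (ln(S_0'/K) + (r + sigma^2/2)*T) / (sigma*sqrt(T)) = 0.02852372
d2 = d1 - sigma*sqrt(T) = -0.43046974
exp(-rT) = 0.95599748
N(d1) = 0.51137778; N(d2) = 0.33342699
C = S_0' * N(d1) - K * exp(-rT) * N(d2) = 43.13450473 * 0.51137778 - 49.4800 * 0.95599748 * 0.33342699 = 6.2860

Answer: Price = 6.2860


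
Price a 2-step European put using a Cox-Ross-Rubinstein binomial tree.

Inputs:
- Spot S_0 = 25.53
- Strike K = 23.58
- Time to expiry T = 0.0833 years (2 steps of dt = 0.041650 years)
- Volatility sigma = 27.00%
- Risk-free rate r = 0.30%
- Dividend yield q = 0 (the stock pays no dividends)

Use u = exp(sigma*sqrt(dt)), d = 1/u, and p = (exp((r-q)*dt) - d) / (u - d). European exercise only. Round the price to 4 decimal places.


dt = T/N = 0.041650
u = exp(sigma*sqrt(dt)) = 1.056649; d = 1/u = 0.946388
p = (exp((r-q)*dt) - d) / (u - d) = 0.487361
Discount per step: exp(-r*dt) = 0.999875
Stock lattice S(k, i) with i counting down-moves:
  k=0: S(0,0) = 25.5300
  k=1: S(1,0) = 26.9762; S(1,1) = 24.1613
  k=2: S(2,0) = 28.5044; S(2,1) = 25.5300; S(2,2) = 22.8660
Terminal payoffs V(N, i) = max(K - S_T, 0):
  V(2,0) = 0.000000; V(2,1) = 0.000000; V(2,2) = 0.714042
Backward induction: V(k, i) = exp(-r*dt) * [p * V(k+1, i) + (1-p) * V(k+1, i+1)].
  V(1,0) = exp(-r*dt) * [p*0.000000 + (1-p)*0.000000] = 0.000000
  V(1,1) = exp(-r*dt) * [p*0.000000 + (1-p)*0.714042] = 0.366000
  V(0,0) = exp(-r*dt) * [p*0.000000 + (1-p)*0.366000] = 0.187602

Answer: Price = V(0,0) = 0.1876
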